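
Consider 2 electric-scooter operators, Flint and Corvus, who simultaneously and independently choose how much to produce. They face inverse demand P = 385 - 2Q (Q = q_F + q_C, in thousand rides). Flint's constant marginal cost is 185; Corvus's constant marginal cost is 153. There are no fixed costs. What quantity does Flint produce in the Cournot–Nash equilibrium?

28

Flint's profit: π_F = (385 - 2Q)q_F - (185q_F). Setting ∂π_F/∂q_F = 0: 200 - 4q_F - 2(q_C) = 0.
Corvus's first-order condition: 232 - 4q_C - 2(q_F) = 0.
Best responses: q_F = (200 - 2q_C)/4, q_C = (232 - 2q_F)/4.
Substituting one into the other gives q_F = 28 and q_C = 44.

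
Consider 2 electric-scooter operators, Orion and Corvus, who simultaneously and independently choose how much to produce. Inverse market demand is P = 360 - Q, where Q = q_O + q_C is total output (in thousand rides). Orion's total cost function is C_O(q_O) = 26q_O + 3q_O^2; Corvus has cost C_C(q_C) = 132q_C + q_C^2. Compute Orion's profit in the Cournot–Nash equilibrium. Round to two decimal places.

5109.94

Orion's profit: π_O = (360 - Q)q_O - (26q_O + 3q_O²). Setting ∂π_O/∂q_O = 0: 334 - 8q_O - (q_C) = 0.
Corvus's profit: π_C = (360 - Q)q_C - (132q_C + q_C²). Setting ∂π_C/∂q_C = 0: 228 - 4q_C - (q_O) = 0.
Best responses: q_O = (334 - q_C)/8, q_C = (228 - q_O)/4.
Solving the pair: q_O = 1108/31, q_C = 1490/31.
Price P = 360 - 83.8065 = 276.1935.
Orion's profit: 276.1935·(1108/31) - 26·(1108/31) - 3(1108/31)² = 5109.9438.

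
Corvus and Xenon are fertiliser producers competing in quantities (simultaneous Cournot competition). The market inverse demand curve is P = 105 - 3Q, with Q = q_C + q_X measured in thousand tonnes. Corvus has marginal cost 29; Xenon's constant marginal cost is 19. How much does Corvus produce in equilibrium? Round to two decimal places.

Corvus's profit: π_C = (105 - 3Q)q_C - (29q_C). Setting ∂π_C/∂q_C = 0: 76 - 6q_C - 3(q_X) = 0.
Xenon's first-order condition: 86 - 6q_X - 3(q_C) = 0.
Best responses: q_C = (76 - 3q_X)/6, q_X = (86 - 3q_C)/6.
Substituting one into the other gives q_C = 22/3 and q_X = 32/3.

7.33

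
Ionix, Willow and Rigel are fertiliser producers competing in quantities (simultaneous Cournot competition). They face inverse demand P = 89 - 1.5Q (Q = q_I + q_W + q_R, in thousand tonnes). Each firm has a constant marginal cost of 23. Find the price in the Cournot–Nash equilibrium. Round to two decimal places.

A representative firm's profit is π_i = q_i(89 - 1.5Q) - 23q_i.
Setting ∂π_i/∂q_i = 0 with rivals' quantities fixed: 66 - 3q_i - (3/2)·Σ_{j≠i} q_j = 0.
By symmetry each firm produces the same amount; substituting Σ_{j≠i} q_j = 2q_i yields q_i = 66/6 = 11.
Total output Q = 33, so price P = 89 - (3/2)·33 = 79/2.

39.50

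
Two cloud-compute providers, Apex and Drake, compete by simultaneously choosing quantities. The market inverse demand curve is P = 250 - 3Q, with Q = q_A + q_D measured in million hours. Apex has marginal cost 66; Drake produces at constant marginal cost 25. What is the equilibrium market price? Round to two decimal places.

113.67

Apex's profit: π_A = (250 - 3Q)q_A - (66q_A). Setting ∂π_A/∂q_A = 0: 184 - 6q_A - 3(q_D) = 0.
Drake's profit: π_D = (250 - 3Q)q_D - (25q_D). Setting ∂π_D/∂q_D = 0: 225 - 6q_D - 3(q_A) = 0.
So q_A = (184 - 3q_D)/6 and q_D = (225 - 3q_A)/6.
Solving the pair: q_A = 143/9, q_D = 266/9.
Total output Q = 409/9, so price P = 250 - 3·(409/9) = 341/3.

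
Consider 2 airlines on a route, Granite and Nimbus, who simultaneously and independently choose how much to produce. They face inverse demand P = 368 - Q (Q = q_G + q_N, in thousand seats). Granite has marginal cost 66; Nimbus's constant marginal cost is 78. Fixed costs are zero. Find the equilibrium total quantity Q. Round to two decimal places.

Granite's profit: π_G = (368 - Q)q_G - (66q_G). Setting ∂π_G/∂q_G = 0: 302 - 2q_G - (q_N) = 0.
Nimbus's first-order condition: 290 - 2q_N - (q_G) = 0.
Rearranging gives the reaction functions q_G = (302 - q_N)/2 and q_N = (290 - q_G)/2.
Solving the pair: q_G = 314/3, q_N = 278/3.
Total output Q = 314/3 + 278/3 = 592/3.

197.33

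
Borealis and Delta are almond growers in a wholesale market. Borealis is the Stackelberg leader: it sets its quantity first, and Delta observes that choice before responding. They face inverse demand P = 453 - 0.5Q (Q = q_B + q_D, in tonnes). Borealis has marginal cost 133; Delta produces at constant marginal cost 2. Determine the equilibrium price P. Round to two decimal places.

Solve by backward induction. Given q_B, the follower Delta maximises π_D = (453 - (1/2)q_B - (1/2)q_D)q_D - 2q_D.
Follower FOC: 451 - (1/2)q_B - q_D = 0, so q_D(q_B) = (451 - (1/2)q_B).
Borealis substitutes q_D(q_B) into its own profit: π_B = q_B(453 - (1/2)q_B - (451 - (1/2)q_B)/2) - 133q_B = (455/2 - (1/4)q_B)q_B - 133q_B.
Leader FOC: 189/2 - (1/2)q_B = 0, so q_B = 189.
Then q_D = (451 - (1/2)·189) = 713/2.
Total output Q = 1091/2, so price P = 453 - (1/2)·(1091/2) = 721/4.

180.25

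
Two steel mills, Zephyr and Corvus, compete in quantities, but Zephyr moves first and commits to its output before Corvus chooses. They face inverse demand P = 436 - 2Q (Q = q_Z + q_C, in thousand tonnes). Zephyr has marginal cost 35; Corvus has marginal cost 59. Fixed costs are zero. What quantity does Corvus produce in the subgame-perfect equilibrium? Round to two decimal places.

41.13

Solve by backward induction. Given q_Z, the follower Corvus maximises π_C = (436 - 2q_Z - 2q_C)q_C - 59q_C.
∂π_C/∂q_C = 377 - 2q_Z - 4q_C = 0 gives the reaction function q_C = (377 - 2q_Z)/4.
Zephyr substitutes q_C(q_Z) into its own profit: π_Z = q_Z(436 - 2q_Z - (377 - 2q_Z)/2) - 35q_Z = (495/2 - q_Z)q_Z - 35q_Z.
Leader FOC: 425/2 - 2q_Z = 0, so q_Z = 425/4.
Then q_C = (377 - 2·(425/4))/4 = 329/8.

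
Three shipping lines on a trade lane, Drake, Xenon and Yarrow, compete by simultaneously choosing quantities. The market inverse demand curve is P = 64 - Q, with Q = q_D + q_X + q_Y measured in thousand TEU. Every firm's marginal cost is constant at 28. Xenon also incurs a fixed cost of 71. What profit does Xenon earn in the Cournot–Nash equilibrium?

10

A representative firm's profit is π_i = q_i(64 - Q) - 28q_i.
Setting ∂π_i/∂q_i = 0 with rivals' quantities fixed: 36 - 2q_i - Σ_{j≠i} q_j = 0.
By symmetry each firm produces the same amount; substituting Σ_{j≠i} q_j = 2q_i yields q_i = 36/4 = 9.
Price P = 64 - 27 = 37.
Xenon's profit: (37 - 28)·9 - 71 = 10.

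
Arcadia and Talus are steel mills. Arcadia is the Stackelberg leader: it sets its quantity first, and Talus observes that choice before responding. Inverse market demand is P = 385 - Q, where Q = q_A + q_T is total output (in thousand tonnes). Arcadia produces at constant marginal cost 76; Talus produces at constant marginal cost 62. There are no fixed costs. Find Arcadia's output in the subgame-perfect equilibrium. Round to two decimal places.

The follower Talus best-responds to any q_A: π_T = (385 - Q)q_T - 62q_T.
Follower FOC: 323 - q_A - 2q_T = 0, so q_T(q_A) = (323 - q_A)/2.
The leader anticipates this reaction. Substituting into P = 385 - Q gives P = 447/2 - (1/2)q_A, so π_A = (447/2 - (1/2)q_A)q_A - 76q_A.
Maximising: ∂π_A/∂q_A = 295/2 - q_A = 0, giving q_A = 295/2.
Then q_T = (323 - 295/2)/2 = 351/4.

147.50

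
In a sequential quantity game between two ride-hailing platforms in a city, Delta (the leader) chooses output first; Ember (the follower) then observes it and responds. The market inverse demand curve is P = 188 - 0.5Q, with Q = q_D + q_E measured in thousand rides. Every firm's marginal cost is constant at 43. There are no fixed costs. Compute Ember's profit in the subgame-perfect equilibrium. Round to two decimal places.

2628.13

Solve by backward induction. Given q_D, the follower Ember maximises π_E = (188 - (1/2)q_D - (1/2)q_E)q_E - 43q_E.
∂π_E/∂q_E = 145 - (1/2)q_D - q_E = 0 gives the reaction function q_E = (145 - (1/2)q_D).
Delta substitutes q_E(q_D) into its own profit: π_D = q_D(188 - (1/2)q_D - (145 - (1/2)q_D)/2) - 43q_D = (231/2 - (1/4)q_D)q_D - 43q_D.
The leader's first-order condition 145/2 - (1/2)q_D = 0 yields q_D = 145.
Then q_E = (145 - (1/2)·145) = 145/2.
Price P = 188 - (1/2)·(435/2) = 317/4.
Ember's profit: (317/4 - 43)·(145/2) = 2628.1250.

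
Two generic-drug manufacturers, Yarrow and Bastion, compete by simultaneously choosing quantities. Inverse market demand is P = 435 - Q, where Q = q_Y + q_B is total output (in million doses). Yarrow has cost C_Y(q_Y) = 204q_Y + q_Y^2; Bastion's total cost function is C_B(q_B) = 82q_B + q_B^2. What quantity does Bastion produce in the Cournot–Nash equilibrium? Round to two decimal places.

Yarrow's profit: π_Y = (435 - Q)q_Y - (204q_Y + q_Y²). Setting ∂π_Y/∂q_Y = 0: 231 - 4q_Y - (q_B) = 0.
Bastion's first-order condition: 353 - 4q_B - (q_Y) = 0.
So q_Y = (231 - q_B)/4 and q_B = (353 - q_Y)/4.
Substituting one into the other gives q_Y = 571/15 and q_B = 1181/15.

78.73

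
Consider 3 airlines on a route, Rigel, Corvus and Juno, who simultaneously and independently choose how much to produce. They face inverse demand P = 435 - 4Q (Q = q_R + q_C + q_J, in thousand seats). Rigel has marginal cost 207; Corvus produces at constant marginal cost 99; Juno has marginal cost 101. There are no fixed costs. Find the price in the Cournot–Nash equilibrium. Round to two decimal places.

210.50

Rigel's profit: π_R = (435 - 4Q)q_R - (207q_R). Setting ∂π_R/∂q_R = 0: 228 - 8q_R - 4(q_C + q_J) = 0.
Corvus's profit: π_C = (435 - 4Q)q_C - (99q_C). Setting ∂π_C/∂q_C = 0: 336 - 8q_C - 4(q_R + q_J) = 0.
Juno's profit: π_J = (435 - 4Q)q_J - (101q_J). Setting ∂π_J/∂q_J = 0: 334 - 8q_J - 4(q_R + q_C) = 0.
Summing all 3 equations gives 898 − 16Q = 0, hence Q = 449/8.
Back-substituting: q_R = (228 − 449/2)/4 = 7/8, q_C = (336 − 449/2)/4 = 223/8, q_J = (334 − 449/2)/4 = 219/8.
Total output Q = 449/8, so price P = 435 - 4·(449/8) = 421/2.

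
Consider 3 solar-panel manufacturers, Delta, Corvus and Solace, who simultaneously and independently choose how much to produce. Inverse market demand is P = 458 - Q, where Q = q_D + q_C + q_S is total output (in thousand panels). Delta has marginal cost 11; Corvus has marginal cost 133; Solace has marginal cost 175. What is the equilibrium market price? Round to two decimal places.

Delta's profit: π_D = (458 - Q)q_D - (11q_D). Setting ∂π_D/∂q_D = 0: 447 - 2q_D - (q_C + q_S) = 0.
Corvus's profit: π_C = (458 - Q)q_C - (133q_C). Setting ∂π_C/∂q_C = 0: 325 - 2q_C - (q_D + q_S) = 0.
Solace's profit: π_S = (458 - Q)q_S - (175q_S). Setting ∂π_S/∂q_S = 0: 283 - 2q_S - (q_D + q_C) = 0.
Adding the 3 conditions: 1055 − 2Q − 2Q = 0, i.e. Q = 1055/4.
Back-substituting: q_D = (447 − 1055/4) = 733/4, q_C = (325 − 1055/4) = 245/4, q_S = (283 − 1055/4) = 77/4.
Total output Q = 1055/4, so price P = 458 - 1055/4 = 777/4.

194.25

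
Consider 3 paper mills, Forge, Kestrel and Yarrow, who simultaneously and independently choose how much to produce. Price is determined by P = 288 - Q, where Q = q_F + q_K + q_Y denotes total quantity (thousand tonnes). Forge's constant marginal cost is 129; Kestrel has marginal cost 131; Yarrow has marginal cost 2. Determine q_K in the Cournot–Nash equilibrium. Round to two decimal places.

6.50

Forge's profit: π_F = (288 - Q)q_F - (129q_F). Setting ∂π_F/∂q_F = 0: 159 - 2q_F - (q_K + q_Y) = 0.
Kestrel's first-order condition: 157 - 2q_K - (q_F + q_Y) = 0.
Yarrow's first-order condition: 286 - 2q_Y - (q_F + q_K) = 0.
Adding the 3 first-order conditions: 602 − 4Q = 0, so Q = 301/2.
Back-substituting: q_F = (159 − 301/2) = 17/2, q_K = (157 − 301/2) = 13/2, q_Y = (286 − 301/2) = 271/2.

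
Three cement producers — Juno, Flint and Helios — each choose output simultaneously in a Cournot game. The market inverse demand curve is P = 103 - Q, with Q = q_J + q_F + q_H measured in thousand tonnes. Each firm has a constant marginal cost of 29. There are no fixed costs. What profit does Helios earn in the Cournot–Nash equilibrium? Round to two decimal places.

Each firm earns π_i = (103 - Q)q_i - 29q_i.
First-order condition (treating rivals' output as given): 74 - 2q_i - Σ_{j≠i} q_j = 0.
With identical firms every q_j equals q_i, so Σ_{j≠i} q_j = 2q_i and 74 = 4q_i, giving q_i = 37/2.
Price P = 103 - 111/2 = 95/2.
Helios's profit: (95/2 - 29)·(37/2) = 1369/4.

342.25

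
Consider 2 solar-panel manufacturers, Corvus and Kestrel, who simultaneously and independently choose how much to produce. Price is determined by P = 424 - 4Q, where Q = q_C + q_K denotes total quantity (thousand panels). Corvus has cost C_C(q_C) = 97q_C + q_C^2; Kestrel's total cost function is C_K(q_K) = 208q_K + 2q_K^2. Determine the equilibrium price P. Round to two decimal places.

273.54

Corvus's profit: π_C = (424 - 4Q)q_C - (97q_C + q_C²). Setting ∂π_C/∂q_C = 0: 327 - 10q_C - 4(q_K) = 0.
Kestrel's profit: π_K = (424 - 4Q)q_K - (208q_K + 2q_K²). Setting ∂π_K/∂q_K = 0: 216 - 12q_K - 4(q_C) = 0.
Best responses: q_C = (327 - 4q_K)/10, q_K = (216 - 4q_C)/12.
Substituting one into the other gives q_C = 765/26 and q_K = 213/26.
Total output Q = 489/13, so price P = 424 - 4·(489/13) = 273.5385.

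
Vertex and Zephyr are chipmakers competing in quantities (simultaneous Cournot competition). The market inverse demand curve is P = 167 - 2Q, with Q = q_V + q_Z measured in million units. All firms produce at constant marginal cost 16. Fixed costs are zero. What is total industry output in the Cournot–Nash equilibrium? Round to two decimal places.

50.33

Each firm earns π_i = (167 - 2Q)q_i - 16q_i.
First-order condition (treating rivals' output as given): 151 - 4q_i - 2q_j = 0.
By symmetry each firm produces the same amount; substituting q_j = q_i yields q_i = 151/6.
Total output Q = 151/6 + 151/6 = 151/3.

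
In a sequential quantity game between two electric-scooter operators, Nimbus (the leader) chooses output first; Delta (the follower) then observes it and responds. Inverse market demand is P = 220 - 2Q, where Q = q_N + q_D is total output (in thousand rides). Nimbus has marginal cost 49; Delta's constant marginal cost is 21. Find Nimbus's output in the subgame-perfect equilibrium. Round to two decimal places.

35.75

Solve by backward induction. Given q_N, the follower Delta maximises π_D = (220 - 2q_N - 2q_D)q_D - 21q_D.
∂π_D/∂q_D = 199 - 2q_N - 4q_D = 0 gives the reaction function q_D = (199 - 2q_N)/4.
Nimbus substitutes q_D(q_N) into its own profit: π_N = q_N(220 - 2q_N - (199 - 2q_N)/2) - 49q_N = (241/2 - q_N)q_N - 49q_N.
The leader's first-order condition 143/2 - 2q_N = 0 yields q_N = 143/4.
Then q_D = (199 - 2·(143/4))/4 = 255/8.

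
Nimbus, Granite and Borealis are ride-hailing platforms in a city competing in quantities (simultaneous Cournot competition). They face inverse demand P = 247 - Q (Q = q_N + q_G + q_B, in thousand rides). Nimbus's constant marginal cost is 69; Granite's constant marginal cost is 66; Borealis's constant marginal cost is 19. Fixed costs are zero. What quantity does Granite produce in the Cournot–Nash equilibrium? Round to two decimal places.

34.25

Nimbus's profit: π_N = (247 - Q)q_N - (69q_N). Setting ∂π_N/∂q_N = 0: 178 - 2q_N - (q_G + q_B) = 0.
Granite's profit: π_G = (247 - Q)q_G - (66q_G). Setting ∂π_G/∂q_G = 0: 181 - 2q_G - (q_N + q_B) = 0.
Borealis's first-order condition: 228 - 2q_B - (q_N + q_G) = 0.
Summing all 3 equations gives 587 − 4Q = 0, hence Q = 587/4.
Back-substituting: q_N = (178 − 587/4) = 125/4, q_G = (181 − 587/4) = 137/4, q_B = (228 − 587/4) = 325/4.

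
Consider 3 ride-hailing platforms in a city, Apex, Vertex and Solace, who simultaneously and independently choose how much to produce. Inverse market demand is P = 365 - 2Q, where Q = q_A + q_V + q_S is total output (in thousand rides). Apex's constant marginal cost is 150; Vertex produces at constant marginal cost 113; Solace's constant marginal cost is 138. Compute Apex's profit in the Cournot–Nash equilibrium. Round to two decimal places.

Apex's profit: π_A = (365 - 2Q)q_A - (150q_A). Setting ∂π_A/∂q_A = 0: 215 - 4q_A - 2(q_V + q_S) = 0.
Vertex's profit: π_V = (365 - 2Q)q_V - (113q_V). Setting ∂π_V/∂q_V = 0: 252 - 4q_V - 2(q_A + q_S) = 0.
Solace's profit: π_S = (365 - 2Q)q_S - (138q_S). Setting ∂π_S/∂q_S = 0: 227 - 4q_S - 2(q_A + q_V) = 0.
Adding the 3 first-order conditions: 694 − 8Q = 0, so Q = 347/4.
Back-substituting: q_A = (215 − 347/2)/2 = 83/4, q_V = (252 − 347/2)/2 = 157/4, q_S = (227 − 347/2)/2 = 107/4.
Price P = 365 - 2·(347/4) = 383/2.
Apex's profit: (383/2 - 150)·(83/4) = 861.1250.

861.13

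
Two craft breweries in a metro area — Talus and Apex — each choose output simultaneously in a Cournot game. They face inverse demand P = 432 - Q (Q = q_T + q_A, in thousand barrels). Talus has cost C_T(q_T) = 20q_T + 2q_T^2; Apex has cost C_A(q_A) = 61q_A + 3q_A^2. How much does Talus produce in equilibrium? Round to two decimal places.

62.23

Talus's profit: π_T = (432 - Q)q_T - (20q_T + 2q_T²). Setting ∂π_T/∂q_T = 0: 412 - 6q_T - (q_A) = 0.
Apex's first-order condition: 371 - 8q_A - (q_T) = 0.
Rearranging gives the reaction functions q_T = (412 - q_A)/6 and q_A = (371 - q_T)/8.
Solving the pair: q_T = 62.2340, q_A = 1814/47.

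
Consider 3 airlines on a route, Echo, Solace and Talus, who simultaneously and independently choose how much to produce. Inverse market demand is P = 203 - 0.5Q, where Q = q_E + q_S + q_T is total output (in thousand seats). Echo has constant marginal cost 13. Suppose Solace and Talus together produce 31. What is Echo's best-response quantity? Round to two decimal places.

174.50

With rivals' combined output fixed at 31, Echo's profit is π_E = (203 - (1/2)·31 - (1/2)q_E)q_E - (13q_E) = (375/2 - (1/2)q_E)q_E - (13q_E).
∂π_E/∂q_E = 349/2 - q_E = 0, so q_E = 349/2.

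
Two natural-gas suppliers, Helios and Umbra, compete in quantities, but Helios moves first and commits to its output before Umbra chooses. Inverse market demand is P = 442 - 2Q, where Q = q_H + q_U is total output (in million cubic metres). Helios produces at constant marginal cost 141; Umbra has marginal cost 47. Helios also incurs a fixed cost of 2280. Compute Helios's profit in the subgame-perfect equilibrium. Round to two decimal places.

398.06

Solve by backward induction. Given q_H, the follower Umbra maximises π_U = (442 - 2q_H - 2q_U)q_U - 47q_U.
Follower FOC: 395 - 2q_H - 4q_U = 0, so q_U(q_H) = (395 - 2q_H)/4.
The leader anticipates this reaction. Substituting into P = 442 - 2Q gives P = 489/2 - q_H, so π_H = (489/2 - q_H)q_H - 141q_H.
Leader FOC: 207/2 - 2q_H = 0, so q_H = 207/4.
Then q_U = (395 - 2·(207/4))/4 = 583/8.
Price P = 442 - 2·(997/8) = 771/4.
Helios's profit: (771/4 - 141)·(207/4) - 2280 = 398.0625.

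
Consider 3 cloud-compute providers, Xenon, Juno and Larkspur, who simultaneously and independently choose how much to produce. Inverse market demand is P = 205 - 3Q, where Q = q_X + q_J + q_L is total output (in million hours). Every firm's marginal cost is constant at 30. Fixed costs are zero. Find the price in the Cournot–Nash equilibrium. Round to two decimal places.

73.75

A representative firm's profit is π_i = q_i(205 - 3Q) - 30q_i.
Setting ∂π_i/∂q_i = 0 with rivals' quantities fixed: 175 - 6q_i - 3·Σ_{j≠i} q_j = 0.
By symmetry each firm produces the same amount; substituting Σ_{j≠i} q_j = 2q_i yields q_i = 175/12.
Total output Q = 175/4, so price P = 205 - 3·(175/4) = 295/4.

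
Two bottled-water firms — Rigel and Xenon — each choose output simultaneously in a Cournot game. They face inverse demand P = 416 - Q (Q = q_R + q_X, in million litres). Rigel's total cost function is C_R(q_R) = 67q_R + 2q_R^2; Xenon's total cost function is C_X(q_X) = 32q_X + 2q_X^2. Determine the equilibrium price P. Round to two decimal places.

311.29

Rigel's profit: π_R = (416 - Q)q_R - (67q_R + 2q_R²). Setting ∂π_R/∂q_R = 0: 349 - 6q_R - (q_X) = 0.
Xenon's profit: π_X = (416 - Q)q_X - (32q_X + 2q_X²). Setting ∂π_X/∂q_X = 0: 384 - 6q_X - (q_R) = 0.
Best responses: q_R = (349 - q_X)/6, q_X = (384 - q_R)/6.
Substituting one into the other gives q_R = 342/7 and q_X = 391/7.
Total output Q = 733/7, so price P = 416 - 733/7 = 311.2857.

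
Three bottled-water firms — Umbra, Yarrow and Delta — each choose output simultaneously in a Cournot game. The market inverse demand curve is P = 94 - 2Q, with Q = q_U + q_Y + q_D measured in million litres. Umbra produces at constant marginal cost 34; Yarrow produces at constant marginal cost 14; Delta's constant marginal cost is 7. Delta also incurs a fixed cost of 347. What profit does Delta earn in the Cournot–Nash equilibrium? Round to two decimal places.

Umbra's profit: π_U = (94 - 2Q)q_U - (34q_U). Setting ∂π_U/∂q_U = 0: 60 - 4q_U - 2(q_Y + q_D) = 0.
Yarrow's first-order condition: 80 - 4q_Y - 2(q_U + q_D) = 0.
Delta's profit: π_D = (94 - 2Q)q_D - (7q_D). Setting ∂π_D/∂q_D = 0: 87 - 4q_D - 2(q_U + q_Y) = 0.
Adding the 3 first-order conditions: 227 − 8Q = 0, so Q = 227/8.
Back-substituting: q_U = (60 − 227/4)/2 = 13/8, q_Y = (80 − 227/4)/2 = 93/8, q_D = (87 − 227/4)/2 = 121/8.
Price P = 94 - 2·(227/8) = 149/4.
Delta's profit: (149/4 - 7)·(121/8) - 347 = 110.5313.

110.53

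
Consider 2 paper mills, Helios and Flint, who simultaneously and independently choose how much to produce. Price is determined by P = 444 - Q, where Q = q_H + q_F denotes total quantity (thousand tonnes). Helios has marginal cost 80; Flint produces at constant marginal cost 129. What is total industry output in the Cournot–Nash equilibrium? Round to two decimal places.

Helios's profit: π_H = (444 - Q)q_H - (80q_H). Setting ∂π_H/∂q_H = 0: 364 - 2q_H - (q_F) = 0.
Flint's profit: π_F = (444 - Q)q_F - (129q_F). Setting ∂π_F/∂q_F = 0: 315 - 2q_F - (q_H) = 0.
Best responses: q_H = (364 - q_F)/2, q_F = (315 - q_H)/2.
Solving the pair: q_H = 413/3, q_F = 266/3.
Total output Q = 413/3 + 266/3 = 679/3.

226.33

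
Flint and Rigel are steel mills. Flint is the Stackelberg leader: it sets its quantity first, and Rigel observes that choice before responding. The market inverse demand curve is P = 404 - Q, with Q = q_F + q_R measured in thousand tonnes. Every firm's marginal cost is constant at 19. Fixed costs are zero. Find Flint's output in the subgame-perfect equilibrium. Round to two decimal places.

Solve by backward induction. Given q_F, the follower Rigel maximises π_R = (404 - q_F - q_R)q_R - 19q_R.
∂π_R/∂q_R = 385 - q_F - 2q_R = 0 gives the reaction function q_R = (385 - q_F)/2.
Flint substitutes q_R(q_F) into its own profit: π_F = q_F(404 - q_F - (385 - q_F)/2) - 19q_F = (423/2 - (1/2)q_F)q_F - 19q_F.
Maximising: ∂π_F/∂q_F = 385/2 - q_F = 0, giving q_F = 385/2.
Then q_R = (385 - 385/2)/2 = 385/4.

192.50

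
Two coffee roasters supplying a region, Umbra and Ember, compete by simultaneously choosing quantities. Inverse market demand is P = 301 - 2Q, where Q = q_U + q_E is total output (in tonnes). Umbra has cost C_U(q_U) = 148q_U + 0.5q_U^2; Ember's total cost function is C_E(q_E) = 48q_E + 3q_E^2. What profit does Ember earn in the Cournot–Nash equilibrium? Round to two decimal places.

2173.16

Umbra's profit: π_U = (301 - 2Q)q_U - (148q_U + (1/2)q_U²). Setting ∂π_U/∂q_U = 0: 153 - 5q_U - 2(q_E) = 0.
Ember's profit: π_E = (301 - 2Q)q_E - (48q_E + 3q_E²). Setting ∂π_E/∂q_E = 0: 253 - 10q_E - 2(q_U) = 0.
Best responses: q_U = (153 - 2q_E)/5, q_E = (253 - 2q_U)/10.
Solving the pair: q_U = 512/23, q_E = 959/46.
Price P = 301 - 2·(1983/46) = 214.7826.
Ember's profit: 214.7826·(959/46) - 48·(959/46) - 3(959/46)² = 2173.1593.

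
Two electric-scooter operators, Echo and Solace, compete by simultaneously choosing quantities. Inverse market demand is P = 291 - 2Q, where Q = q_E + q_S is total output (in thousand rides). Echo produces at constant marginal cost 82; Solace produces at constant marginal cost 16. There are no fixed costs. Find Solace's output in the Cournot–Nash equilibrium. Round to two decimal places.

56.83

Echo's profit: π_E = (291 - 2Q)q_E - (82q_E). Setting ∂π_E/∂q_E = 0: 209 - 4q_E - 2(q_S) = 0.
Solace's first-order condition: 275 - 4q_S - 2(q_E) = 0.
So q_E = (209 - 2q_S)/4 and q_S = (275 - 2q_E)/4.
Solving the pair: q_E = 143/6, q_S = 341/6.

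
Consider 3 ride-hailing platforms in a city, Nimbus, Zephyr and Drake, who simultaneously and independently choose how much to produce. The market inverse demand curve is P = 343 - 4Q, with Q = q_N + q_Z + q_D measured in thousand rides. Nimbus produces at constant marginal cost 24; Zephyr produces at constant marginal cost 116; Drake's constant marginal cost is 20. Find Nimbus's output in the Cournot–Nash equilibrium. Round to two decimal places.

Nimbus's profit: π_N = (343 - 4Q)q_N - (24q_N). Setting ∂π_N/∂q_N = 0: 319 - 8q_N - 4(q_Z + q_D) = 0.
Zephyr's profit: π_Z = (343 - 4Q)q_Z - (116q_Z). Setting ∂π_Z/∂q_Z = 0: 227 - 8q_Z - 4(q_N + q_D) = 0.
Drake's profit: π_D = (343 - 4Q)q_D - (20q_D). Setting ∂π_D/∂q_D = 0: 323 - 8q_D - 4(q_N + q_Z) = 0.
Summing all 3 equations gives 869 − 16Q = 0, hence Q = 869/16.
Back-substituting: q_N = (319 − 869/4)/4 = 407/16, q_Z = (227 − 869/4)/4 = 39/16, q_D = (323 − 869/4)/4 = 423/16.

25.44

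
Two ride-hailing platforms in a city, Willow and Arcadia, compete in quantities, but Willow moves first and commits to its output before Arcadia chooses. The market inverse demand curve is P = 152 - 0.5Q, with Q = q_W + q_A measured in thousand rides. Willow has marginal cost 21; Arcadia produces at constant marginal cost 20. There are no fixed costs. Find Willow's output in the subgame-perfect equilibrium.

130

Solve by backward induction. Given q_W, the follower Arcadia maximises π_A = (152 - (1/2)q_W - (1/2)q_A)q_A - 20q_A.
Setting the follower's marginal profit to zero, 132 - (1/2)q_W - q_A = 0, i.e. q_A = (132 - (1/2)q_W).
The leader anticipates this reaction. Substituting into P = 152 - 0.5Q gives P = 86 - (1/4)q_W, so π_W = (86 - (1/4)q_W)q_W - 21q_W.
Leader FOC: 65 - (1/2)q_W = 0, so q_W = 130.
Then q_A = (132 - (1/2)·130) = 67.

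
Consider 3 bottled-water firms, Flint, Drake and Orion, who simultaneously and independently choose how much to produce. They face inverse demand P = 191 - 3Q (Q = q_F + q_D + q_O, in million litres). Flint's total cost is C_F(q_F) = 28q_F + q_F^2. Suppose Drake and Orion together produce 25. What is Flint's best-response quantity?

With rivals' combined output fixed at 25, Flint's profit is π_F = (191 - 3·25 - 3q_F)q_F - (28q_F + q_F²) = (116 - 3q_F)q_F - (28q_F + q_F²).
∂π_F/∂q_F = 88 - 8q_F = 0, so q_F = 11.

11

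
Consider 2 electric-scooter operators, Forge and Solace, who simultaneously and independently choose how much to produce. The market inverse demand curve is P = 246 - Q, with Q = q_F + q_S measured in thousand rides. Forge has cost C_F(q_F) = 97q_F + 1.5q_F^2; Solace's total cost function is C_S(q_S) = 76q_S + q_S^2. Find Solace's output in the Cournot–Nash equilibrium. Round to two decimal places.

36.89

Forge's profit: π_F = (246 - Q)q_F - (97q_F + (3/2)q_F²). Setting ∂π_F/∂q_F = 0: 149 - 5q_F - (q_S) = 0.
Solace's first-order condition: 170 - 4q_S - (q_F) = 0.
Best responses: q_F = (149 - q_S)/5, q_S = (170 - q_F)/4.
Substituting one into the other gives q_F = 426/19 and q_S = 701/19.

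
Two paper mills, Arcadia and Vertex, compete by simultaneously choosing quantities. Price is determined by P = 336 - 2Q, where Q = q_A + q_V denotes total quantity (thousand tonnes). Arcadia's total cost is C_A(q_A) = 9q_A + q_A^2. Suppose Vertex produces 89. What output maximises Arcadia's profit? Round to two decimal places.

With the rival's output fixed at 89, Arcadia's profit is π_A = (336 - 2·89 - 2q_A)q_A - (9q_A + q_A²) = (158 - 2q_A)q_A - (9q_A + q_A²).
∂π_A/∂q_A = 149 - 6q_A = 0, so q_A = 149/6.

24.83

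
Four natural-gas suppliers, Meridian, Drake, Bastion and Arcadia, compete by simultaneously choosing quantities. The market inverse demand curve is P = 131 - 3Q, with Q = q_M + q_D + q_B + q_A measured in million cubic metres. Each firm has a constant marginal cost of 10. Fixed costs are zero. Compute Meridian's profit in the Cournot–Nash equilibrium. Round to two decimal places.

A representative firm's profit is π_i = q_i(131 - 3Q) - 10q_i.
First-order condition (treating rivals' output as given): 121 - 6q_i - 3·Σ_{j≠i} q_j = 0.
With identical firms every q_j equals q_i, so Σ_{j≠i} q_j = 3q_i and 121 = 15q_i, giving q_i = 121/15.
Price P = 131 - 3·(484/15) = 171/5.
Meridian's profit: (171/5 - 10)·(121/15) = 195.2133.

195.21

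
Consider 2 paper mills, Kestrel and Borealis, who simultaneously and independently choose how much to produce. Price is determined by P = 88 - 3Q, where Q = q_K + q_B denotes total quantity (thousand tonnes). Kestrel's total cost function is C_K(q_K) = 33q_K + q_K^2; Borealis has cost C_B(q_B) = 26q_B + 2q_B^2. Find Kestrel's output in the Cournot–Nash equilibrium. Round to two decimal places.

5.13

Kestrel's profit: π_K = (88 - 3Q)q_K - (33q_K + q_K²). Setting ∂π_K/∂q_K = 0: 55 - 8q_K - 3(q_B) = 0.
Borealis's first-order condition: 62 - 10q_B - 3(q_K) = 0.
Rearranging gives the reaction functions q_K = (55 - 3q_B)/8 and q_B = (62 - 3q_K)/10.
Solving the pair: q_K = 364/71, q_B = 331/71.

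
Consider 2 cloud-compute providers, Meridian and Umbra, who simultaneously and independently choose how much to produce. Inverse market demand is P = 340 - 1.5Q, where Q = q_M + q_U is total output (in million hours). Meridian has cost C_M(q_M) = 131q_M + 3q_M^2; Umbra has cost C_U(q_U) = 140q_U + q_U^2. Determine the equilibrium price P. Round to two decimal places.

Meridian's profit: π_M = (340 - 1.5Q)q_M - (131q_M + 3q_M²). Setting ∂π_M/∂q_M = 0: 209 - 9q_M - (3/2)(q_U) = 0.
Umbra's first-order condition: 200 - 5q_U - (3/2)(q_M) = 0.
Best responses: q_M = (209 - (3/2)q_U)/9, q_U = (200 - (3/2)q_M)/5.
Solving the pair: q_M = 17.4269, q_U = 1982/57.
Total output Q = 52.1988, so price P = 340 - (3/2)·52.1988 = 261.7018.

261.70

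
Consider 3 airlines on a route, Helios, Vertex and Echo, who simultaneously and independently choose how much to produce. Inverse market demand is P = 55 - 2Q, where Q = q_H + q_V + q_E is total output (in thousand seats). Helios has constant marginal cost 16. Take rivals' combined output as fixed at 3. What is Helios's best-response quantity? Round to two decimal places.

With rivals' combined output fixed at 3, Helios's profit is π_H = (55 - 2·3 - 2q_H)q_H - (16q_H) = (49 - 2q_H)q_H - (16q_H).
∂π_H/∂q_H = 33 - 4q_H = 0, so q_H = 33/4.

8.25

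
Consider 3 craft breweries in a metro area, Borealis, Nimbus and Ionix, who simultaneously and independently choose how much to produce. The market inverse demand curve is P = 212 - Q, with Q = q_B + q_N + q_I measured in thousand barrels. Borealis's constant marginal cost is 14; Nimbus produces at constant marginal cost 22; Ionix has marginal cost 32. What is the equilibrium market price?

Borealis's profit: π_B = (212 - Q)q_B - (14q_B). Setting ∂π_B/∂q_B = 0: 198 - 2q_B - (q_N + q_I) = 0.
Nimbus's first-order condition: 190 - 2q_N - (q_B + q_I) = 0.
Ionix's profit: π_I = (212 - Q)q_I - (32q_I). Setting ∂π_I/∂q_I = 0: 180 - 2q_I - (q_B + q_N) = 0.
Summing all 3 equations gives 568 − 4Q = 0, hence Q = 142.
Back-substituting: q_B = (198 − 142) = 56, q_N = (190 − 142) = 48, q_I = (180 − 142) = 38.
Total output Q = 142, so price P = 212 - 142 = 70.

70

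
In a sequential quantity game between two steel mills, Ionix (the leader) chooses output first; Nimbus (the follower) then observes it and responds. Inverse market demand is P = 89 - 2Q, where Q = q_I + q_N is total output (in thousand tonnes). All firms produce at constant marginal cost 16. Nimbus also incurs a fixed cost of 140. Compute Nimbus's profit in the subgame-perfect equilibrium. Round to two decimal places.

26.53

The follower Nimbus best-responds to any q_I: π_N = (89 - 2Q)q_N - 16q_N.
∂π_N/∂q_N = 73 - 2q_I - 4q_N = 0 gives the reaction function q_N = (73 - 2q_I)/4.
Ionix substitutes q_N(q_I) into its own profit: π_I = q_I(89 - 2q_I - (73 - 2q_I)/2) - 16q_I = (105/2 - q_I)q_I - 16q_I.
Leader FOC: 73/2 - 2q_I = 0, so q_I = 73/4.
Then q_N = (73 - 2·(73/4))/4 = 73/8.
Price P = 89 - 2·(219/8) = 137/4.
Nimbus's profit: (137/4 - 16)·(73/8) - 140 = 849/32.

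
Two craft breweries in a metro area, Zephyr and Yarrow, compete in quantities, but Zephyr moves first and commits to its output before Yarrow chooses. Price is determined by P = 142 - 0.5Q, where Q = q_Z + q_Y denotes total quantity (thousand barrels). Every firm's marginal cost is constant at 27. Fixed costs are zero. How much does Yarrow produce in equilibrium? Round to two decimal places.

57.50

Solve by backward induction. Given q_Z, the follower Yarrow maximises π_Y = (142 - (1/2)q_Z - (1/2)q_Y)q_Y - 27q_Y.
Setting the follower's marginal profit to zero, 115 - (1/2)q_Z - q_Y = 0, i.e. q_Y = (115 - (1/2)q_Z).
The leader anticipates this reaction. Substituting into P = 142 - 0.5Q gives P = 169/2 - (1/4)q_Z, so π_Z = (169/2 - (1/4)q_Z)q_Z - 27q_Z.
Maximising: ∂π_Z/∂q_Z = 115/2 - (1/2)q_Z = 0, giving q_Z = 115.
Then q_Y = (115 - (1/2)·115) = 115/2.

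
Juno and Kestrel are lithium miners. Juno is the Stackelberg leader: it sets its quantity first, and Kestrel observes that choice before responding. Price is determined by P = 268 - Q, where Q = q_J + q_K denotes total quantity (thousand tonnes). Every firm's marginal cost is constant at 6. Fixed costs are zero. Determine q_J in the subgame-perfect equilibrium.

Solve by backward induction. Given q_J, the follower Kestrel maximises π_K = (268 - q_J - q_K)q_K - 6q_K.
Follower FOC: 262 - q_J - 2q_K = 0, so q_K(q_J) = (262 - q_J)/2.
The leader anticipates this reaction. Substituting into P = 268 - Q gives P = 137 - (1/2)q_J, so π_J = (137 - (1/2)q_J)q_J - 6q_J.
The leader's first-order condition 131 - q_J = 0 yields q_J = 131.
Then q_K = (262 - 131)/2 = 131/2.

131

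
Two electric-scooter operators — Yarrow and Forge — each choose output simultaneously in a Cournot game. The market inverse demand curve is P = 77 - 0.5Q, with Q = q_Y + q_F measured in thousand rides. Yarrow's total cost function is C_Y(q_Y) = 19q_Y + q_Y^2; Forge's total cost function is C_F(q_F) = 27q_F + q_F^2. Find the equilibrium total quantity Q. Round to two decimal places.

Yarrow's profit: π_Y = (77 - 0.5Q)q_Y - (19q_Y + q_Y²). Setting ∂π_Y/∂q_Y = 0: 58 - 3q_Y - (1/2)(q_F) = 0.
Forge's first-order condition: 50 - 3q_F - (1/2)(q_Y) = 0.
Best responses: q_Y = (58 - (1/2)q_F)/3, q_F = (50 - (1/2)q_Y)/3.
Solving the pair: q_Y = 596/35, q_F = 484/35.
Total output Q = 596/35 + 484/35 = 216/7.

30.86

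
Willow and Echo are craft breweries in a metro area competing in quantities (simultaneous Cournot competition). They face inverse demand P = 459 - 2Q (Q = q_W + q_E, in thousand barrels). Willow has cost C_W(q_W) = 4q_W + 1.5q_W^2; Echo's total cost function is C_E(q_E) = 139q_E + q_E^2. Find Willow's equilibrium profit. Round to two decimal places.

10587.50

Willow's profit: π_W = (459 - 2Q)q_W - (4q_W + (3/2)q_W²). Setting ∂π_W/∂q_W = 0: 455 - 7q_W - 2(q_E) = 0.
Echo's profit: π_E = (459 - 2Q)q_E - (139q_E + q_E²). Setting ∂π_E/∂q_E = 0: 320 - 6q_E - 2(q_W) = 0.
Rearranging gives the reaction functions q_W = (455 - 2q_E)/7 and q_E = (320 - 2q_W)/6.
Substituting one into the other gives q_W = 55 and q_E = 35.
Price P = 459 - 2·90 = 279.
Willow's profit: 279·55 - 4·55 - (3/2)·55² = 10587.5000.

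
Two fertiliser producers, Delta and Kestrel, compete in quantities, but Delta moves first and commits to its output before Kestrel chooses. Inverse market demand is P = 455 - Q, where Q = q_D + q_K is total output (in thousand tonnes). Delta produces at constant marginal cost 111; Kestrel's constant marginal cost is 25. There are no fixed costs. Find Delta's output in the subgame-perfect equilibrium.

The follower Kestrel best-responds to any q_D: π_K = (455 - Q)q_K - 25q_K.
Setting the follower's marginal profit to zero, 430 - q_D - 2q_K = 0, i.e. q_K = (430 - q_D)/2.
Delta substitutes q_K(q_D) into its own profit: π_D = q_D(455 - q_D - (430 - q_D)/2) - 111q_D = (240 - (1/2)q_D)q_D - 111q_D.
Maximising: ∂π_D/∂q_D = 129 - q_D = 0, giving q_D = 129.
Then q_K = (430 - 129)/2 = 301/2.

129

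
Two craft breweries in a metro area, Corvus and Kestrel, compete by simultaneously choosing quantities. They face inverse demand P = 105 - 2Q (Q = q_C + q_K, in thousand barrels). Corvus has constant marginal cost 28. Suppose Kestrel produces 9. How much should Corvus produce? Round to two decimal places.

14.75

With the rival's output fixed at 9, Corvus's profit is π_C = (105 - 2·9 - 2q_C)q_C - (28q_C) = (87 - 2q_C)q_C - (28q_C).
∂π_C/∂q_C = 59 - 4q_C = 0, so q_C = 59/4.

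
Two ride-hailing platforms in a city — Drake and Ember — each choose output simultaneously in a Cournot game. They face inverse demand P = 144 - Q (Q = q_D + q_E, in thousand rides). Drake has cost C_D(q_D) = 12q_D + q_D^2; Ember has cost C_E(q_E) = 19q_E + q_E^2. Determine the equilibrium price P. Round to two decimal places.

92.60

Drake's profit: π_D = (144 - Q)q_D - (12q_D + q_D²). Setting ∂π_D/∂q_D = 0: 132 - 4q_D - (q_E) = 0.
Ember's first-order condition: 125 - 4q_E - (q_D) = 0.
Best responses: q_D = (132 - q_E)/4, q_E = (125 - q_D)/4.
Solving the pair: q_D = 403/15, q_E = 368/15.
Total output Q = 257/5, so price P = 144 - 257/5 = 463/5.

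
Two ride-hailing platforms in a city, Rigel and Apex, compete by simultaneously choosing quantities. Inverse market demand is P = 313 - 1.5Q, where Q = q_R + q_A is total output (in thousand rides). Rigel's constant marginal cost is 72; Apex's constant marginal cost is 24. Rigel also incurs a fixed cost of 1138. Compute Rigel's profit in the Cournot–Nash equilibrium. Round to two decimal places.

1621.19

Rigel's profit: π_R = (313 - 1.5Q)q_R - (72q_R). Setting ∂π_R/∂q_R = 0: 241 - 3q_R - (3/2)(q_A) = 0.
Apex's first-order condition: 289 - 3q_A - (3/2)(q_R) = 0.
Rearranging gives the reaction functions q_R = (241 - (3/2)q_A)/3 and q_A = (289 - (3/2)q_R)/3.
Substituting one into the other gives q_R = 386/9 and q_A = 674/9.
Price P = 313 - (3/2)·(1060/9) = 409/3.
Rigel's profit: (409/3 - 72)·(386/9) - 1138 = 1621.1852.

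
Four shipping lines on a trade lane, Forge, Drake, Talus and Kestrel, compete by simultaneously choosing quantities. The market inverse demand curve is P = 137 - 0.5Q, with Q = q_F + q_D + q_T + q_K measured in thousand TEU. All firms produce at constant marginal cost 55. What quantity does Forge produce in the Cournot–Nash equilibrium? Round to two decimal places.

Each firm earns π_i = (137 - 0.5Q)q_i - 55q_i.
First-order condition (treating rivals' output as given): 82 - q_i - (1/2)·Σ_{j≠i} q_j = 0.
By symmetry each firm produces the same amount; substituting Σ_{j≠i} q_j = 3q_i yields q_i = 82/(5/2) = 164/5.

32.80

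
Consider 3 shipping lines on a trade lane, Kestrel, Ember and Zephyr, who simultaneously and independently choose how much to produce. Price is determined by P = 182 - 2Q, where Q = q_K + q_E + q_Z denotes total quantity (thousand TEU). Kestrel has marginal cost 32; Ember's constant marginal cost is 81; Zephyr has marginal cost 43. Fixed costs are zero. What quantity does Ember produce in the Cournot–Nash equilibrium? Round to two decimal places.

Kestrel's profit: π_K = (182 - 2Q)q_K - (32q_K). Setting ∂π_K/∂q_K = 0: 150 - 4q_K - 2(q_E + q_Z) = 0.
Ember's first-order condition: 101 - 4q_E - 2(q_K + q_Z) = 0.
Zephyr's first-order condition: 139 - 4q_Z - 2(q_K + q_E) = 0.
Adding the 3 first-order conditions: 390 − 8Q = 0, so Q = 195/4.
Back-substituting: q_K = (150 − 195/2)/2 = 105/4, q_E = (101 − 195/2)/2 = 7/4, q_Z = (139 − 195/2)/2 = 83/4.

1.75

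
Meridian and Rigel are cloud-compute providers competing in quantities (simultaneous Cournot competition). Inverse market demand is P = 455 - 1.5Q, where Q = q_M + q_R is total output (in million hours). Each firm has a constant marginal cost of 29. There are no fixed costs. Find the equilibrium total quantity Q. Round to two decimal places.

A representative firm's profit is π_i = q_i(455 - 1.5Q) - 29q_i.
First-order condition (treating rivals' output as given): 426 - 3q_i - (3/2)q_j = 0.
By symmetry each firm produces the same amount; substituting q_j = q_i yields q_i = 426/(9/2) = 284/3.
Total output Q = 284/3 + 284/3 = 568/3.

189.33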